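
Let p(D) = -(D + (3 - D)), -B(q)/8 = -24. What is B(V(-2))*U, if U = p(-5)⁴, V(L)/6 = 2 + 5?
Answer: 15552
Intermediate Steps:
V(L) = 42 (V(L) = 6*(2 + 5) = 6*7 = 42)
B(q) = 192 (B(q) = -8*(-24) = 192)
p(D) = -3 (p(D) = -1*3 = -3)
U = 81 (U = (-3)⁴ = 81)
B(V(-2))*U = 192*81 = 15552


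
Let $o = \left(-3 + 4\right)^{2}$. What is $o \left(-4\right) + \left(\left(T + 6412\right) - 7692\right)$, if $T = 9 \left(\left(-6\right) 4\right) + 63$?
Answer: $-1437$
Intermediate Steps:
$T = -153$ ($T = 9 \left(-24\right) + 63 = -216 + 63 = -153$)
$o = 1$ ($o = 1^{2} = 1$)
$o \left(-4\right) + \left(\left(T + 6412\right) - 7692\right) = 1 \left(-4\right) + \left(\left(-153 + 6412\right) - 7692\right) = -4 + \left(6259 - 7692\right) = -4 - 1433 = -1437$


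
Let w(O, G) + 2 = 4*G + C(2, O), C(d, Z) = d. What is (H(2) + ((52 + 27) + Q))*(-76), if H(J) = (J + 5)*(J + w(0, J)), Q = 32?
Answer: -13756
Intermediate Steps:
w(O, G) = 4*G (w(O, G) = -2 + (4*G + 2) = -2 + (2 + 4*G) = 4*G)
H(J) = 5*J*(5 + J) (H(J) = (J + 5)*(J + 4*J) = (5 + J)*(5*J) = 5*J*(5 + J))
(H(2) + ((52 + 27) + Q))*(-76) = (5*2*(5 + 2) + ((52 + 27) + 32))*(-76) = (5*2*7 + (79 + 32))*(-76) = (70 + 111)*(-76) = 181*(-76) = -13756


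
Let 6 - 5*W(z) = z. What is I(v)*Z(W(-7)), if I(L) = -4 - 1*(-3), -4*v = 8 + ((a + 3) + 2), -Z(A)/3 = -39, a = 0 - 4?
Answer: -117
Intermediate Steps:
W(z) = 6/5 - z/5
a = -4
Z(A) = 117 (Z(A) = -3*(-39) = 117)
v = -9/4 (v = -(8 + ((-4 + 3) + 2))/4 = -(8 + (-1 + 2))/4 = -(8 + 1)/4 = -1/4*9 = -9/4 ≈ -2.2500)
I(L) = -1 (I(L) = -4 + 3 = -1)
I(v)*Z(W(-7)) = -1*117 = -117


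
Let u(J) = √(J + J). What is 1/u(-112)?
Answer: -I*√14/56 ≈ -0.066815*I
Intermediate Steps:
u(J) = √2*√J (u(J) = √(2*J) = √2*√J)
1/u(-112) = 1/(√2*√(-112)) = 1/(√2*(4*I*√7)) = 1/(4*I*√14) = -I*√14/56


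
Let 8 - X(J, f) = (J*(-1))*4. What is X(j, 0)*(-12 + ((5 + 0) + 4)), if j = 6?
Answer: -96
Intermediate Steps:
X(J, f) = 8 + 4*J (X(J, f) = 8 - J*(-1)*4 = 8 - (-J)*4 = 8 - (-4)*J = 8 + 4*J)
X(j, 0)*(-12 + ((5 + 0) + 4)) = (8 + 4*6)*(-12 + ((5 + 0) + 4)) = (8 + 24)*(-12 + (5 + 4)) = 32*(-12 + 9) = 32*(-3) = -96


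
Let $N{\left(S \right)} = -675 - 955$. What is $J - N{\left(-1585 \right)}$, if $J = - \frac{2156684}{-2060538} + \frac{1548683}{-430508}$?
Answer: $\frac{42461018871457}{26090532156} \approx 1627.4$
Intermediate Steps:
$J = - \frac{66548542823}{26090532156}$ ($J = \left(-2156684\right) \left(- \frac{1}{2060538}\right) + 1548683 \left(- \frac{1}{430508}\right) = \frac{1078342}{1030269} - \frac{91099}{25324} = - \frac{66548542823}{26090532156} \approx -2.5507$)
$N{\left(S \right)} = -1630$
$J - N{\left(-1585 \right)} = - \frac{66548542823}{26090532156} - -1630 = - \frac{66548542823}{26090532156} + 1630 = \frac{42461018871457}{26090532156}$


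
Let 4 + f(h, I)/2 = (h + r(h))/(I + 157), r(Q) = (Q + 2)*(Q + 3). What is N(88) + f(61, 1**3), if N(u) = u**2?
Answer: 615237/79 ≈ 7787.8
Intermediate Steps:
r(Q) = (2 + Q)*(3 + Q)
f(h, I) = -8 + 2*(6 + h**2 + 6*h)/(157 + I) (f(h, I) = -8 + 2*((h + (6 + h**2 + 5*h))/(I + 157)) = -8 + 2*((6 + h**2 + 6*h)/(157 + I)) = -8 + 2*(6 + h**2 + 6*h)/(157 + I))
N(88) + f(61, 1**3) = 88**2 + 2*(-622 + 61**2 - 4*1**3 + 6*61)/(157 + 1**3) = 7744 + 2*(-622 + 3721 - 4*1 + 366)/(157 + 1) = 7744 + 2*(-622 + 3721 - 4 + 366)/158 = 7744 + 2*(1/158)*3461 = 7744 + 3461/79 = 615237/79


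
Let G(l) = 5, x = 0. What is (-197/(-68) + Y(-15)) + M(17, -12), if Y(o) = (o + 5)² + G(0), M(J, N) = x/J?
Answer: 7337/68 ≈ 107.90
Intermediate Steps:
M(J, N) = 0 (M(J, N) = 0/J = 0)
Y(o) = 5 + (5 + o)² (Y(o) = (o + 5)² + 5 = (5 + o)² + 5 = 5 + (5 + o)²)
(-197/(-68) + Y(-15)) + M(17, -12) = (-197/(-68) + (5 + (5 - 15)²)) + 0 = (-197*(-1/68) + (5 + (-10)²)) + 0 = (197/68 + (5 + 100)) + 0 = (197/68 + 105) + 0 = 7337/68 + 0 = 7337/68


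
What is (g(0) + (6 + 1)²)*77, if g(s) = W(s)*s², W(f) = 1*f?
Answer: 3773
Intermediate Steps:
W(f) = f
g(s) = s³ (g(s) = s*s² = s³)
(g(0) + (6 + 1)²)*77 = (0³ + (6 + 1)²)*77 = (0 + 7²)*77 = (0 + 49)*77 = 49*77 = 3773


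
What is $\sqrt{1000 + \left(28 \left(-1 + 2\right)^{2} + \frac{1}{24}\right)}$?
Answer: $\frac{\sqrt{148038}}{12} \approx 32.063$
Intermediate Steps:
$\sqrt{1000 + \left(28 \left(-1 + 2\right)^{2} + \frac{1}{24}\right)} = \sqrt{1000 + \left(28 \cdot 1^{2} + \frac{1}{24}\right)} = \sqrt{1000 + \left(28 \cdot 1 + \frac{1}{24}\right)} = \sqrt{1000 + \left(28 + \frac{1}{24}\right)} = \sqrt{1000 + \frac{673}{24}} = \sqrt{\frac{24673}{24}} = \frac{\sqrt{148038}}{12}$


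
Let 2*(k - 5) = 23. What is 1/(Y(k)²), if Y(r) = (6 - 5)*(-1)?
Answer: 1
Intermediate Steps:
k = 33/2 (k = 5 + (½)*23 = 5 + 23/2 = 33/2 ≈ 16.500)
Y(r) = -1 (Y(r) = 1*(-1) = -1)
1/(Y(k)²) = 1/((-1)²) = 1/1 = 1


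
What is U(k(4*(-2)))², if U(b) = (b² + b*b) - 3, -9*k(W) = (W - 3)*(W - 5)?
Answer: 1652829025/6561 ≈ 2.5192e+5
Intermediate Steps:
k(W) = -(-5 + W)*(-3 + W)/9 (k(W) = -(W - 3)*(W - 5)/9 = -(-3 + W)*(-5 + W)/9 = -(-5 + W)*(-3 + W)/9)
U(b) = -3 + 2*b² (U(b) = (b² + b²) - 3 = 2*b² - 3 = -3 + 2*b²)
U(k(4*(-2)))² = (-3 + 2*(-5/3 - (4*(-2))²/9 + 8*(4*(-2))/9)²)² = (-3 + 2*(-5/3 - ⅑*(-8)² + (8/9)*(-8))²)² = (-3 + 2*(-5/3 - ⅑*64 - 64/9)²)² = (-3 + 2*(-5/3 - 64/9 - 64/9)²)² = (-3 + 2*(-143/9)²)² = (-3 + 2*(20449/81))² = (-3 + 40898/81)² = (40655/81)² = 1652829025/6561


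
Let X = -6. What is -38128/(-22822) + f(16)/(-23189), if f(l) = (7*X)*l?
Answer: 449743288/264609679 ≈ 1.6996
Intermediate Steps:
f(l) = -42*l (f(l) = (7*(-6))*l = -42*l)
-38128/(-22822) + f(16)/(-23189) = -38128/(-22822) - 42*16/(-23189) = -38128*(-1/22822) - 672*(-1/23189) = 19064/11411 + 672/23189 = 449743288/264609679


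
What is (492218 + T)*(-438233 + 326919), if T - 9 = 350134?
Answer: -93766572354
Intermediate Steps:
T = 350143 (T = 9 + 350134 = 350143)
(492218 + T)*(-438233 + 326919) = (492218 + 350143)*(-438233 + 326919) = 842361*(-111314) = -93766572354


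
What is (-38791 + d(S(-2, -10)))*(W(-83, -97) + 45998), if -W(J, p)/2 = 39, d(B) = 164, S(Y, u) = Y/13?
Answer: -1773751840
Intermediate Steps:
S(Y, u) = Y/13 (S(Y, u) = Y*(1/13) = Y/13)
W(J, p) = -78 (W(J, p) = -2*39 = -78)
(-38791 + d(S(-2, -10)))*(W(-83, -97) + 45998) = (-38791 + 164)*(-78 + 45998) = -38627*45920 = -1773751840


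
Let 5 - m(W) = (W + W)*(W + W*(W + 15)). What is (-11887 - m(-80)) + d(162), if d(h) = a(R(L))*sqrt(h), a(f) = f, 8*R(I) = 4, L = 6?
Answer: -831092 + 9*sqrt(2)/2 ≈ -8.3109e+5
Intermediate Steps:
R(I) = 1/2 (R(I) = (1/8)*4 = 1/2)
m(W) = 5 - 2*W*(W + W*(15 + W)) (m(W) = 5 - (W + W)*(W + W*(W + 15)) = 5 - 2*W*(W + W*(15 + W)))
d(h) = sqrt(h)/2
(-11887 - m(-80)) + d(162) = (-11887 - (5 - 32*(-80)**2 - 2*(-80)**3)) + sqrt(162)/2 = (-11887 - (5 - 32*6400 - 2*(-512000))) + (9*sqrt(2))/2 = (-11887 - (5 - 204800 + 1024000)) + 9*sqrt(2)/2 = (-11887 - 1*819205) + 9*sqrt(2)/2 = (-11887 - 819205) + 9*sqrt(2)/2 = -831092 + 9*sqrt(2)/2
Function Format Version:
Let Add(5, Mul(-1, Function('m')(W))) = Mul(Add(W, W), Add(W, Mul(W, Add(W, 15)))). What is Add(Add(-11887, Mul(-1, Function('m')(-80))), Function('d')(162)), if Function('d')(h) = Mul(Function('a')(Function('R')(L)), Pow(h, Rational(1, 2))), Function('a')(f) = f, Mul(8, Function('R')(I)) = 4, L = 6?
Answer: Add(-831092, Mul(Rational(9, 2), Pow(2, Rational(1, 2)))) ≈ -8.3109e+5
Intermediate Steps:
Function('R')(I) = Rational(1, 2) (Function('R')(I) = Mul(Rational(1, 8), 4) = Rational(1, 2))
Function('m')(W) = Add(5, Mul(-2, W, Add(W, Mul(W, Add(15, W))))) (Function('m')(W) = Add(5, Mul(-1, Mul(Add(W, W), Add(W, Mul(W, Add(W, 15)))))) = Add(5, Mul(-1, Mul(Mul(2, W), Add(W, Mul(W, Add(15, W)))))) = Add(5, Mul(-1, Mul(2, W, Add(W, Mul(W, Add(15, W)))))) = Add(5, Mul(-2, W, Add(W, Mul(W, Add(15, W))))))
Function('d')(h) = Mul(Rational(1, 2), Pow(h, Rational(1, 2)))
Add(Add(-11887, Mul(-1, Function('m')(-80))), Function('d')(162)) = Add(Add(-11887, Mul(-1, Add(5, Mul(-32, Pow(-80, 2)), Mul(-2, Pow(-80, 3))))), Mul(Rational(1, 2), Pow(162, Rational(1, 2)))) = Add(Add(-11887, Mul(-1, Add(5, Mul(-32, 6400), Mul(-2, -512000)))), Mul(Rational(1, 2), Mul(9, Pow(2, Rational(1, 2))))) = Add(Add(-11887, Mul(-1, Add(5, -204800, 1024000))), Mul(Rational(9, 2), Pow(2, Rational(1, 2)))) = Add(Add(-11887, Mul(-1, 819205)), Mul(Rational(9, 2), Pow(2, Rational(1, 2)))) = Add(Add(-11887, -819205), Mul(Rational(9, 2), Pow(2, Rational(1, 2)))) = Add(-831092, Mul(Rational(9, 2), Pow(2, Rational(1, 2))))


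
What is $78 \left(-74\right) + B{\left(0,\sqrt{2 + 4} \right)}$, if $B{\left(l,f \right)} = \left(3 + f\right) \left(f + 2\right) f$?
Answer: $-5742 + 12 \sqrt{6} \approx -5712.6$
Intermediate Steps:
$B{\left(l,f \right)} = f \left(2 + f\right) \left(3 + f\right)$ ($B{\left(l,f \right)} = \left(3 + f\right) \left(2 + f\right) f = \left(2 + f\right) \left(3 + f\right) f = f \left(2 + f\right) \left(3 + f\right)$)
$78 \left(-74\right) + B{\left(0,\sqrt{2 + 4} \right)} = 78 \left(-74\right) + \sqrt{2 + 4} \left(6 + \left(\sqrt{2 + 4}\right)^{2} + 5 \sqrt{2 + 4}\right) = -5772 + \sqrt{6} \left(6 + \left(\sqrt{6}\right)^{2} + 5 \sqrt{6}\right) = -5772 + \sqrt{6} \left(6 + 6 + 5 \sqrt{6}\right) = -5772 + \sqrt{6} \left(12 + 5 \sqrt{6}\right)$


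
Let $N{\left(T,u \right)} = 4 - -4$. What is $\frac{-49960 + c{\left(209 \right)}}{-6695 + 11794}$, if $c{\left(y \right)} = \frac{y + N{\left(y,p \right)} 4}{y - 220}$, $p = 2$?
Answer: $- \frac{549801}{56089} \approx -9.8023$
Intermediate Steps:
$N{\left(T,u \right)} = 8$ ($N{\left(T,u \right)} = 4 + 4 = 8$)
$c{\left(y \right)} = \frac{32 + y}{-220 + y}$ ($c{\left(y \right)} = \frac{y + 8 \cdot 4}{y - 220} = \frac{y + 32}{-220 + y} = \frac{32 + y}{-220 + y}$)
$\frac{-49960 + c{\left(209 \right)}}{-6695 + 11794} = \frac{-49960 + \frac{32 + 209}{-220 + 209}}{-6695 + 11794} = \frac{-49960 + \frac{1}{-11} \cdot 241}{5099} = \left(-49960 - \frac{241}{11}\right) \frac{1}{5099} = \left(- \frac{549801}{11}\right) \frac{1}{5099} = - \frac{549801}{56089}$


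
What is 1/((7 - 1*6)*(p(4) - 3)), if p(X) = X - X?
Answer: -1/3 ≈ -0.33333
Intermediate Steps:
p(X) = 0
1/((7 - 1*6)*(p(4) - 3)) = 1/((7 - 1*6)*(0 - 3)) = 1/((7 - 6)*(-3)) = 1/(1*(-3)) = 1/(-3) = -1/3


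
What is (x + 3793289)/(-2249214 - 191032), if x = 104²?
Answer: -3804105/2440246 ≈ -1.5589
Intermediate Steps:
x = 10816
(x + 3793289)/(-2249214 - 191032) = (10816 + 3793289)/(-2249214 - 191032) = 3804105/(-2440246) = 3804105*(-1/2440246) = -3804105/2440246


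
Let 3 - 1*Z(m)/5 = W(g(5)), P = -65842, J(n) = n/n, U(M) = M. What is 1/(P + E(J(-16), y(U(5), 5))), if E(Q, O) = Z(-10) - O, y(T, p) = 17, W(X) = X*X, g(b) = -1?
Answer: -1/65849 ≈ -1.5186e-5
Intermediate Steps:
W(X) = X²
J(n) = 1
Z(m) = 10 (Z(m) = 15 - 5*(-1)² = 15 - 5*1 = 15 - 5 = 10)
E(Q, O) = 10 - O
1/(P + E(J(-16), y(U(5), 5))) = 1/(-65842 + (10 - 1*17)) = 1/(-65842 + (10 - 17)) = 1/(-65842 - 7) = 1/(-65849) = -1/65849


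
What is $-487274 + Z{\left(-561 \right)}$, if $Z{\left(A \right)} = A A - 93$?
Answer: $-172646$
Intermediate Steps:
$Z{\left(A \right)} = -93 + A^{2}$ ($Z{\left(A \right)} = A^{2} - 93 = -93 + A^{2}$)
$-487274 + Z{\left(-561 \right)} = -487274 - \left(93 - \left(-561\right)^{2}\right) = -487274 + \left(-93 + 314721\right) = -487274 + 314628 = -172646$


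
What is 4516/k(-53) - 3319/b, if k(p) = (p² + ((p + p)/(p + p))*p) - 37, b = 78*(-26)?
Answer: 18182809/5514132 ≈ 3.2975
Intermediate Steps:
b = -2028
k(p) = -37 + p + p² (k(p) = (p² + ((2*p)/((2*p)))*p) - 37 = (p² + ((2*p)*(1/(2*p)))*p) - 37 = (p² + 1*p) - 37 = (p² + p) - 37 = (p + p²) - 37 = -37 + p + p²)
4516/k(-53) - 3319/b = 4516/(-37 - 53 + (-53)²) - 3319/(-2028) = 4516/(-37 - 53 + 2809) - 3319*(-1/2028) = 4516/2719 + 3319/2028 = 18182809/5514132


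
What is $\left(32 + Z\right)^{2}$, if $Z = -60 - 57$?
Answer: $7225$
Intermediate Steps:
$Z = -117$
$\left(32 + Z\right)^{2} = \left(32 - 117\right)^{2} = \left(-85\right)^{2} = 7225$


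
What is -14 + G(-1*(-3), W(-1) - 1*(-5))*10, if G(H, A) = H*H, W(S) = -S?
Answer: 76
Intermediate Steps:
G(H, A) = H**2
-14 + G(-1*(-3), W(-1) - 1*(-5))*10 = -14 + (-1*(-3))**2*10 = -14 + 3**2*10 = -14 + 9*10 = -14 + 90 = 76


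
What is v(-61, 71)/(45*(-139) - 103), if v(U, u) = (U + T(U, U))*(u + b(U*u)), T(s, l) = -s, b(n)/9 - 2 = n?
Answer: 0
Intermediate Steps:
b(n) = 18 + 9*n
v(U, u) = 0 (v(U, u) = (U - U)*(u + (18 + 9*(U*u))) = 0*(u + (18 + 9*U*u)) = 0*(18 + u + 9*U*u) = 0)
v(-61, 71)/(45*(-139) - 103) = 0/(45*(-139) - 103) = 0/(-6255 - 103) = 0/(-6358) = 0*(-1/6358) = 0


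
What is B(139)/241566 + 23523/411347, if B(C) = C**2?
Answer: 13629992405/99367449402 ≈ 0.13717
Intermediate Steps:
B(139)/241566 + 23523/411347 = 139**2/241566 + 23523/411347 = 19321*(1/241566) + 23523*(1/411347) = 19321/241566 + 23523/411347 = 13629992405/99367449402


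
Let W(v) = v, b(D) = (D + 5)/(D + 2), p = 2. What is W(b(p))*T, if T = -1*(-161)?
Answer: 1127/4 ≈ 281.75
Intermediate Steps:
b(D) = (5 + D)/(2 + D)
T = 161
W(b(p))*T = ((5 + 2)/(2 + 2))*161 = (7/4)*161 = 1127/4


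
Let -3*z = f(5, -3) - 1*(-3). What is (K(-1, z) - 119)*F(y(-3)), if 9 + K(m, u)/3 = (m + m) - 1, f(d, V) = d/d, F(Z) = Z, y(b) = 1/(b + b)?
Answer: 155/6 ≈ 25.833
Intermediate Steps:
y(b) = 1/(2*b)
f(d, V) = 1
z = -4/3 (z = -(1 - 1*(-3))/3 = -(1 + 3)/3 = -1/3*4 = -4/3 ≈ -1.3333)
K(m, u) = -30 + 6*m (K(m, u) = -27 + 3*((m + m) - 1) = -27 + 3*(2*m - 1) = -27 + 3*(-1 + 2*m) = -27 + (-3 + 6*m) = -30 + 6*m)
(K(-1, z) - 119)*F(y(-3)) = ((-30 + 6*(-1)) - 119)*((1/2)/(-3)) = ((-30 - 6) - 119)*((1/2)*(-1/3)) = (-36 - 119)*(-1/6) = -155*(-1/6) = 155/6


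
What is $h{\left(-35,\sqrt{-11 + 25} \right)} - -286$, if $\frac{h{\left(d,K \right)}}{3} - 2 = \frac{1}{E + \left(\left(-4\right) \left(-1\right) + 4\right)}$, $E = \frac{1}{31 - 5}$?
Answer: $\frac{61106}{209} \approx 292.37$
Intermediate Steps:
$E = \frac{1}{26} \approx 0.038462$
$h{\left(d,K \right)} = \frac{1332}{209}$ ($h{\left(d,K \right)} = 6 + \frac{3}{\frac{1}{26} + \left(\left(-4\right) \left(-1\right) + 4\right)} = 6 + \frac{3}{\frac{1}{26} + \left(4 + 4\right)} = 6 + \frac{3}{\frac{1}{26} + 8} = 6 + \frac{3}{\frac{209}{26}} = 6 + 3 \cdot \frac{26}{209} = 6 + \frac{78}{209} = \frac{1332}{209}$)
$h{\left(-35,\sqrt{-11 + 25} \right)} - -286 = \frac{1332}{209} - -286 = \frac{1332}{209} + 286 = \frac{61106}{209}$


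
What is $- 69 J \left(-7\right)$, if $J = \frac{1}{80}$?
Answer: $\frac{483}{80} \approx 6.0375$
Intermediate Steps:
$J = \frac{1}{80} \approx 0.0125$
$- 69 J \left(-7\right) = \left(-69\right) \frac{1}{80} \left(-7\right) = \left(- \frac{69}{80}\right) \left(-7\right) = \frac{483}{80}$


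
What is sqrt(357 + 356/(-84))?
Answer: 4*sqrt(9723)/21 ≈ 18.782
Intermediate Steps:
sqrt(357 + 356/(-84)) = sqrt(357 + 356*(-1/84)) = sqrt(357 - 89/21) = sqrt(7408/21) = 4*sqrt(9723)/21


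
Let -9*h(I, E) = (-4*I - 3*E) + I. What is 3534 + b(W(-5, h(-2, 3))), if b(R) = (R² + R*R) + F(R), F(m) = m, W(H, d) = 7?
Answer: 3639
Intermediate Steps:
h(I, E) = E/3 + I/3 (h(I, E) = -((-4*I - 3*E) + I)/9 = -(-3*E - 3*I)/9 = E/3 + I/3)
b(R) = R + 2*R² (b(R) = (R² + R*R) + R = (R² + R²) + R = 2*R² + R = R + 2*R²)
3534 + b(W(-5, h(-2, 3))) = 3534 + 7*(1 + 2*7) = 3534 + 7*(1 + 14) = 3534 + 7*15 = 3534 + 105 = 3639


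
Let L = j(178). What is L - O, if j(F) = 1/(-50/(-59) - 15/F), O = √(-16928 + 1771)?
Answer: 10502/8015 - I*√15157 ≈ 1.3103 - 123.11*I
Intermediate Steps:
O = I*√15157 (O = √(-15157) = I*√15157 ≈ 123.11*I)
j(F) = 1/(50/59 - 15/F) (j(F) = 1/(-50*(-1/59) - 15/F) = 1/(50/59 - 15/F))
L = 10502/8015 (L = (59/5)*178/(-177 + 10*178) = (59/5)*178/(-177 + 1780) = (59/5)*178/1603 = (59/5)*178*(1/1603) = 10502/8015 ≈ 1.3103)
L - O = 10502/8015 - I*√15157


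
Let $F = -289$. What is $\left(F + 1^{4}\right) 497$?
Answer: $-143136$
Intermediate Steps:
$\left(F + 1^{4}\right) 497 = \left(-289 + 1^{4}\right) 497 = \left(-289 + 1\right) 497 = \left(-288\right) 497 = -143136$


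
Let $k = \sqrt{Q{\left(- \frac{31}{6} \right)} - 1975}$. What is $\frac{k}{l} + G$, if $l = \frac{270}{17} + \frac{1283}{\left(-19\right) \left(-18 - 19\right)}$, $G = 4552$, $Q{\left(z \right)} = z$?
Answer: $4552 + \frac{1302659 i \sqrt{6}}{1269726} \approx 4552.0 + 2.513 i$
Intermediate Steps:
$l = \frac{211621}{11951}$ ($l = 270 \cdot \frac{1}{17} + \frac{1283}{\left(-19\right) \left(-37\right)} = \frac{270}{17} + \frac{1283}{703} = \frac{211621}{11951} \approx 17.707$)
$k = \frac{109 i \sqrt{6}}{6}$ ($k = \sqrt{- \frac{31}{6} - 1975} = \sqrt{- \frac{11881}{6}} = \frac{109 i \sqrt{6}}{6} \approx 44.499 i$)
$\frac{k}{l} + G = \frac{\frac{109}{6} i \sqrt{6}}{\frac{211621}{11951}} + 4552 = \frac{109 i \sqrt{6}}{6} \cdot \frac{11951}{211621} + 4552 = \frac{1302659 i \sqrt{6}}{1269726} + 4552 = 4552 + \frac{1302659 i \sqrt{6}}{1269726}$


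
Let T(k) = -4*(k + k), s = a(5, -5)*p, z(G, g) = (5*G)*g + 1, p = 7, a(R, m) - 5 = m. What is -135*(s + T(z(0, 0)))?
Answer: 1080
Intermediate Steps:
a(R, m) = 5 + m
z(G, g) = 1 + 5*G*g (z(G, g) = 5*G*g + 1 = 1 + 5*G*g)
s = 0 (s = (5 - 5)*7 = 0*7 = 0)
T(k) = -8*k
-135*(s + T(z(0, 0))) = -135*(0 - 8*(1 + 5*0*0)) = -135*(0 - 8*(1 + 0)) = -135*(0 - 8*1) = -135*(0 - 8) = -135*(-8) = 1080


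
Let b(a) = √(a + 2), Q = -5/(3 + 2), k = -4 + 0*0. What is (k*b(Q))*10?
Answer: -40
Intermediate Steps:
k = -4 (k = -4 + 0 = -4)
Q = -1 (Q = -5/5 = -5*⅕ = -1)
b(a) = √(2 + a)
(k*b(Q))*10 = -4*√(2 - 1)*10 = -4*√1*10 = -4*1*10 = -4*10 = -40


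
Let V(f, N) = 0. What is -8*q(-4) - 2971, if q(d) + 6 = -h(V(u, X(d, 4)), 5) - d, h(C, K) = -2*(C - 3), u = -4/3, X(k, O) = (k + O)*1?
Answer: -2907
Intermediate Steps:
X(k, O) = O + k (X(k, O) = (O + k)*1 = O + k)
u = -4/3 (u = -4*1/3 = -4/3 ≈ -1.3333)
h(C, K) = 6 - 2*C (h(C, K) = -2*(-3 + C) = 6 - 2*C)
q(d) = -12 - d (q(d) = -6 + (-(6 - 2*0) - d) = -6 + (-(6 + 0) - d) = -6 + (-1*6 - d) = -6 + (-6 - d) = -12 - d)
-8*q(-4) - 2971 = -8*(-12 - 1*(-4)) - 2971 = -8*(-12 + 4) - 2971 = -8*(-8) - 2971 = 64 - 2971 = -2907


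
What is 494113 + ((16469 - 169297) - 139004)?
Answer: 202281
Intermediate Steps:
494113 + ((16469 - 169297) - 139004) = 494113 + (-152828 - 139004) = 494113 - 291832 = 202281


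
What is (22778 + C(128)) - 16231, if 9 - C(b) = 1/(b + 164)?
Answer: 1914351/292 ≈ 6556.0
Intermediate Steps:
C(b) = 9 - 1/(164 + b) (C(b) = 9 - 1/(b + 164) = 9 - 1/(164 + b))
(22778 + C(128)) - 16231 = (22778 + (1475 + 9*128)/(164 + 128)) - 16231 = (22778 + (1475 + 1152)/292) - 16231 = (22778 + (1/292)*2627) - 16231 = (22778 + 2627/292) - 16231 = 6653803/292 - 16231 = 1914351/292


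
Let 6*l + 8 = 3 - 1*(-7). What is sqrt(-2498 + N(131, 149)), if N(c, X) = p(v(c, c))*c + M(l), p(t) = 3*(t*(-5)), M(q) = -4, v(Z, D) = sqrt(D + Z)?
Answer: sqrt(-2502 - 1965*sqrt(262)) ≈ 185.23*I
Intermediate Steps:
l = 1/3 (l = -4/3 + (3 - 1*(-7))/6 = -4/3 + (3 + 7)/6 = -4/3 + (1/6)*10 = -4/3 + 5/3 = 1/3 ≈ 0.33333)
p(t) = -15*t (p(t) = 3*(-5*t) = -15*t)
N(c, X) = -4 - 15*sqrt(2)*c**(3/2) (N(c, X) = (-15*sqrt(c + c))*c - 4 = (-15*sqrt(2)*sqrt(c))*c - 4 = -15*sqrt(2)*c**(3/2) - 4 = -4 - 15*sqrt(2)*c**(3/2))
sqrt(-2498 + N(131, 149)) = sqrt(-2498 + (-4 - 15*sqrt(2)*131**(3/2))) = sqrt(-2498 + (-4 - 15*sqrt(2)*131*sqrt(131))) = sqrt(-2498 + (-4 - 1965*sqrt(262))) = sqrt(-2502 - 1965*sqrt(262))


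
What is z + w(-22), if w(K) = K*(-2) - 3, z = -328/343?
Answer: 13735/343 ≈ 40.044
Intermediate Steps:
z = -328/343 (z = -328*1/343 = -328/343 ≈ -0.95627)
w(K) = -3 - 2*K (w(K) = -2*K - 3 = -3 - 2*K)
z + w(-22) = -328/343 + (-3 - 2*(-22)) = -328/343 + (-3 + 44) = -328/343 + 41 = 13735/343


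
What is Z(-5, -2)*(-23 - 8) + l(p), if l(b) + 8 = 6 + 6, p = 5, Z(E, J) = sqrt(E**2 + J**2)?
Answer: 4 - 31*sqrt(29) ≈ -162.94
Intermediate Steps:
l(b) = 4 (l(b) = -8 + (6 + 6) = -8 + 12 = 4)
Z(-5, -2)*(-23 - 8) + l(p) = sqrt((-5)**2 + (-2)**2)*(-23 - 8) + 4 = sqrt(25 + 4)*(-31) + 4 = sqrt(29)*(-31) + 4 = -31*sqrt(29) + 4 = 4 - 31*sqrt(29)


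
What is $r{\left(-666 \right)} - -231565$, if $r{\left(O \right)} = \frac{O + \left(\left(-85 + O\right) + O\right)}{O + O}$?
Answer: $\frac{308446663}{1332} \approx 2.3157 \cdot 10^{5}$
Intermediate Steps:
$r{\left(O \right)} = \frac{-85 + 3 O}{2 O}$ ($r{\left(O \right)} = \frac{O + \left(-85 + 2 O\right)}{2 O} = \left(-85 + 3 O\right) \frac{1}{2 O} = \frac{-85 + 3 O}{2 O}$)
$r{\left(-666 \right)} - -231565 = \frac{-85 + 3 \left(-666\right)}{2 \left(-666\right)} - -231565 = \frac{1}{2} \left(- \frac{1}{666}\right) \left(-85 - 1998\right) + 231565 = \frac{1}{2} \left(- \frac{1}{666}\right) \left(-2083\right) + 231565 = \frac{2083}{1332} + 231565 = \frac{308446663}{1332}$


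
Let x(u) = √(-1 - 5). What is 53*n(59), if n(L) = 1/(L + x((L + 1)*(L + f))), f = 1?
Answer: 3127/3487 - 53*I*√6/3487 ≈ 0.89676 - 0.037231*I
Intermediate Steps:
x(u) = I*√6 (x(u) = √(-6) = I*√6)
n(L) = 1/(L + I*√6)
53*n(59) = 53/(59 + I*√6)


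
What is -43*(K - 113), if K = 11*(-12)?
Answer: 10535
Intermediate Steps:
K = -132
-43*(K - 113) = -43*(-132 - 113) = -43*(-245) = 10535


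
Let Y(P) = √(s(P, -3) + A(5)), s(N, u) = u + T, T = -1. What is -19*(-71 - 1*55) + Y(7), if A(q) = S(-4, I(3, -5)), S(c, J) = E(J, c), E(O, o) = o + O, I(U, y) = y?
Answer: 2394 + I*√13 ≈ 2394.0 + 3.6056*I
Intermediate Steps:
E(O, o) = O + o
S(c, J) = J + c
A(q) = -9 (A(q) = -5 - 4 = -9)
s(N, u) = -1 + u (s(N, u) = u - 1 = -1 + u)
Y(P) = I*√13 (Y(P) = √((-1 - 3) - 9) = √(-4 - 9) = √(-13) = I*√13)
-19*(-71 - 1*55) + Y(7) = -19*(-71 - 1*55) + I*√13 = -19*(-71 - 55) + I*√13 = -19*(-126) + I*√13 = 2394 + I*√13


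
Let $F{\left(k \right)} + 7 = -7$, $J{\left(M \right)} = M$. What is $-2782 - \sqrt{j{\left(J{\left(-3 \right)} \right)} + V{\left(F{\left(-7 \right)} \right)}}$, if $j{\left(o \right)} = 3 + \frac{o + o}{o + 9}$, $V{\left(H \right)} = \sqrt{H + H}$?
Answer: $-2782 - \sqrt{2 + 2 i \sqrt{7}} \approx -2784.0 - 1.3522 i$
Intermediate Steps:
$F{\left(k \right)} = -14$ ($F{\left(k \right)} = -7 - 7 = -14$)
$V{\left(H \right)} = \sqrt{2} \sqrt{H}$ ($V{\left(H \right)} = \sqrt{2 H} = \sqrt{2} \sqrt{H}$)
$j{\left(o \right)} = 3 + \frac{2 o}{9 + o}$
$-2782 - \sqrt{j{\left(J{\left(-3 \right)} \right)} + V{\left(F{\left(-7 \right)} \right)}} = -2782 - \sqrt{\frac{27 + 5 \left(-3\right)}{9 - 3} + \sqrt{2} \sqrt{-14}} = -2782 - \sqrt{\frac{27 - 15}{6} + \sqrt{2} i \sqrt{14}} = -2782 - \sqrt{\frac{1}{6} \cdot 12 + 2 i \sqrt{7}} = -2782 - \sqrt{2 + 2 i \sqrt{7}}$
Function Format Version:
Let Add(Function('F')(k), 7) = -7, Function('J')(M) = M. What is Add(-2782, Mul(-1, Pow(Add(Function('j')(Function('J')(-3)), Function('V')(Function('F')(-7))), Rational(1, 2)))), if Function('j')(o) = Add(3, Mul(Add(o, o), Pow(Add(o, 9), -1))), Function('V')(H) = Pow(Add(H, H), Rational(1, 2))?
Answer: Add(-2782, Mul(-1, Pow(Add(2, Mul(2, I, Pow(7, Rational(1, 2)))), Rational(1, 2)))) ≈ Add(-2784.0, Mul(-1.3522, I))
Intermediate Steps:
Function('F')(k) = -14 (Function('F')(k) = Add(-7, -7) = -14)
Function('V')(H) = Mul(Pow(2, Rational(1, 2)), Pow(H, Rational(1, 2))) (Function('V')(H) = Pow(Mul(2, H), Rational(1, 2)) = Mul(Pow(2, Rational(1, 2)), Pow(H, Rational(1, 2))))
Function('j')(o) = Add(3, Mul(2, o, Pow(Add(9, o), -1))) (Function('j')(o) = Add(3, Mul(Mul(2, o), Pow(Add(9, o), -1))) = Add(3, Mul(2, o, Pow(Add(9, o), -1))))
Add(-2782, Mul(-1, Pow(Add(Function('j')(Function('J')(-3)), Function('V')(Function('F')(-7))), Rational(1, 2)))) = Add(-2782, Mul(-1, Pow(Add(Mul(Pow(Add(9, -3), -1), Add(27, Mul(5, -3))), Mul(Pow(2, Rational(1, 2)), Pow(-14, Rational(1, 2)))), Rational(1, 2)))) = Add(-2782, Mul(-1, Pow(Add(Mul(Pow(6, -1), Add(27, -15)), Mul(Pow(2, Rational(1, 2)), Mul(I, Pow(14, Rational(1, 2))))), Rational(1, 2)))) = Add(-2782, Mul(-1, Pow(Add(Mul(Rational(1, 6), 12), Mul(2, I, Pow(7, Rational(1, 2)))), Rational(1, 2)))) = Add(-2782, Mul(-1, Pow(Add(2, Mul(2, I, Pow(7, Rational(1, 2)))), Rational(1, 2))))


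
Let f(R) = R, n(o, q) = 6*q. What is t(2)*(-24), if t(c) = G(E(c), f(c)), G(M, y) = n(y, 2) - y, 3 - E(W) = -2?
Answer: -240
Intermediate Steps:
E(W) = 5 (E(W) = 3 - 1*(-2) = 3 + 2 = 5)
G(M, y) = 12 - y (G(M, y) = 6*2 - y = 12 - y)
t(c) = 12 - c
t(2)*(-24) = (12 - 1*2)*(-24) = (12 - 2)*(-24) = 10*(-24) = -240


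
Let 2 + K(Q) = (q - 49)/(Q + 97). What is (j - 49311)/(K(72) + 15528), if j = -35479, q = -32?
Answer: -14329510/2623813 ≈ -5.4613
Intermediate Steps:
K(Q) = -2 - 81/(97 + Q) (K(Q) = -2 + (-32 - 49)/(Q + 97) = -2 - 81/(97 + Q))
(j - 49311)/(K(72) + 15528) = (-35479 - 49311)/((-275 - 2*72)/(97 + 72) + 15528) = -84790/((-275 - 144)/169 + 15528) = -84790/((1/169)*(-419) + 15528) = -84790/(-419/169 + 15528) = -84790/2623813/169 = -84790*169/2623813 = -14329510/2623813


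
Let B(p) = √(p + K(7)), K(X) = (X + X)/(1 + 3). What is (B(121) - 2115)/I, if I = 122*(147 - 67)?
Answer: -423/1952 + √498/19520 ≈ -0.21556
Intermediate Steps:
K(X) = X/2 (K(X) = (2*X)/4 = (2*X)*(¼) = X/2)
B(p) = √(7/2 + p) (B(p) = √(p + (½)*7) = √(p + 7/2) = √(7/2 + p))
I = 9760 (I = 122*80 = 9760)
(B(121) - 2115)/I = (√(14 + 4*121)/2 - 2115)/9760 = (√(14 + 484)/2 - 2115)*(1/9760) = (√498/2 - 2115)*(1/9760) = (-2115 + √498/2)*(1/9760) = -423/1952 + √498/19520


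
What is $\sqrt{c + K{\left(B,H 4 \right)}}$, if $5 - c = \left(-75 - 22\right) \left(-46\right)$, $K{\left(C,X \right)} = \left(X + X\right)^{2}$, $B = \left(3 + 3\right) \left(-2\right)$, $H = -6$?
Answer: $i \sqrt{2153} \approx 46.4 i$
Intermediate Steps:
$B = -12$ ($B = 6 \left(-2\right) = -12$)
$K{\left(C,X \right)} = 4 X^{2}$ ($K{\left(C,X \right)} = \left(2 X\right)^{2} = 4 X^{2}$)
$c = -4457$ ($c = 5 - \left(-75 - 22\right) \left(-46\right) = 5 - \left(-97\right) \left(-46\right) = 5 - 4462 = -4457$)
$\sqrt{c + K{\left(B,H 4 \right)}} = \sqrt{-4457 + 4 \left(\left(-6\right) 4\right)^{2}} = \sqrt{-4457 + 4 \left(-24\right)^{2}} = \sqrt{-4457 + 4 \cdot 576} = \sqrt{-4457 + 2304} = \sqrt{-2153} = i \sqrt{2153}$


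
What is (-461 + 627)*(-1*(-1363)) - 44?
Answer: 226214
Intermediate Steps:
(-461 + 627)*(-1*(-1363)) - 44 = 166*1363 - 44 = 226258 - 44 = 226214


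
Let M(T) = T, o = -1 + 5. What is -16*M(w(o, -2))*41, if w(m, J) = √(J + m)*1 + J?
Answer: 1312 - 656*√2 ≈ 384.28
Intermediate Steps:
o = 4
w(m, J) = J + √(J + m) (w(m, J) = √(J + m) + J = J + √(J + m))
-16*M(w(o, -2))*41 = -16*(-2 + √(-2 + 4))*41 = -16*(-2 + √2)*41 = (32 - 16*√2)*41 = 1312 - 656*√2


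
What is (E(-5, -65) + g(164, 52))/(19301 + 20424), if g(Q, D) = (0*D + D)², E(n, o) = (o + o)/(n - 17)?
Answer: 29809/436975 ≈ 0.068217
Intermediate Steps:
E(n, o) = 2*o/(-17 + n) (E(n, o) = (2*o)/(-17 + n) = 2*o/(-17 + n))
g(Q, D) = D² (g(Q, D) = (0 + D)² = D²)
(E(-5, -65) + g(164, 52))/(19301 + 20424) = (2*(-65)/(-17 - 5) + 52²)/(19301 + 20424) = (2*(-65)/(-22) + 2704)/39725 = (2*(-65)*(-1/22) + 2704)*(1/39725) = (65/11 + 2704)*(1/39725) = (29809/11)*(1/39725) = 29809/436975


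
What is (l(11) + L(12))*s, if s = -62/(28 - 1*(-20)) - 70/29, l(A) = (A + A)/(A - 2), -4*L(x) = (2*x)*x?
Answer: 807227/3132 ≈ 257.74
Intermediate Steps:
L(x) = -x²/2 (L(x) = -2*x*x/4 = -x²/2)
l(A) = 2*A/(-2 + A) (l(A) = (2*A)/(-2 + A) = 2*A/(-2 + A))
s = -2579/696 (s = -62/(28 + 20) - 70*1/29 = -62/48 - 70/29 = -62*1/48 - 70/29 = -31/24 - 70/29 = -2579/696 ≈ -3.7055)
(l(11) + L(12))*s = (2*11/(-2 + 11) - ½*12²)*(-2579/696) = (2*11/9 - ½*144)*(-2579/696) = (2*11*(⅑) - 72)*(-2579/696) = (22/9 - 72)*(-2579/696) = -626/9*(-2579/696) = 807227/3132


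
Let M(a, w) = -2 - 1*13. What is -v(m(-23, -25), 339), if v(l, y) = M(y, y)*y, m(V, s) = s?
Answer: 5085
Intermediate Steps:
M(a, w) = -15 (M(a, w) = -2 - 13 = -15)
v(l, y) = -15*y
-v(m(-23, -25), 339) = -(-15)*339 = -1*(-5085) = 5085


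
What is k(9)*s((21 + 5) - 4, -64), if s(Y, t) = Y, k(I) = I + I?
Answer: 396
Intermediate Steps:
k(I) = 2*I
k(9)*s((21 + 5) - 4, -64) = (2*9)*((21 + 5) - 4) = 18*(26 - 4) = 18*22 = 396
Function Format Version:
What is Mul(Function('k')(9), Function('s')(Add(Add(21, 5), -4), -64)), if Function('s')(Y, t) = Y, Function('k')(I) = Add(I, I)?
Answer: 396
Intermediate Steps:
Function('k')(I) = Mul(2, I)
Mul(Function('k')(9), Function('s')(Add(Add(21, 5), -4), -64)) = Mul(Mul(2, 9), Add(Add(21, 5), -4)) = Mul(18, Add(26, -4)) = Mul(18, 22) = 396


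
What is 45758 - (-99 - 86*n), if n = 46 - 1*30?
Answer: 47233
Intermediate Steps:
n = 16 (n = 46 - 30 = 16)
45758 - (-99 - 86*n) = 45758 - (-99 - 86*16) = 45758 - (-99 - 1376) = 45758 - 1*(-1475) = 45758 + 1475 = 47233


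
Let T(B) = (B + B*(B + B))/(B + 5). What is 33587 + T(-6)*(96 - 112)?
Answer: 34643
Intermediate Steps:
T(B) = (B + 2*B²)/(5 + B) (T(B) = (B + B*(2*B))/(5 + B) = (B + 2*B²)/(5 + B))
33587 + T(-6)*(96 - 112) = 33587 + (-6*(1 + 2*(-6))/(5 - 6))*(96 - 112) = 33587 - 6*(1 - 12)/(-1)*(-16) = 33587 - 6*(-1)*(-11)*(-16) = 33587 - 66*(-16) = 33587 + 1056 = 34643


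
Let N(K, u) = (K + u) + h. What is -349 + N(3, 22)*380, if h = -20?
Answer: 1551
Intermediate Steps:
N(K, u) = -20 + K + u (N(K, u) = (K + u) - 20 = -20 + K + u)
-349 + N(3, 22)*380 = -349 + (-20 + 3 + 22)*380 = -349 + 5*380 = -349 + 1900 = 1551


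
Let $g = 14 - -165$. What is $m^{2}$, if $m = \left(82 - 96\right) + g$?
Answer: $27225$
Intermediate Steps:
$g = 179$ ($g = 14 + 165 = 179$)
$m = 165$ ($m = \left(82 - 96\right) + 179 = -14 + 179 = 165$)
$m^{2} = 165^{2} = 27225$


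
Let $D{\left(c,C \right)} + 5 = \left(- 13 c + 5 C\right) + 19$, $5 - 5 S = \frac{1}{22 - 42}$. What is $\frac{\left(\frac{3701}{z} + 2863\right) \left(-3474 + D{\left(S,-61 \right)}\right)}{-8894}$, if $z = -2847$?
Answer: $\frac{153907037119}{126606090} \approx 1215.6$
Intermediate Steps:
$S = \frac{101}{100}$ ($S = 1 - \frac{1}{5 \left(22 - 42\right)} = 1 - \frac{1}{5 \left(-20\right)} = 1 - - \frac{1}{100} = 1 + \frac{1}{100} = \frac{101}{100} \approx 1.01$)
$D{\left(c,C \right)} = 14 - 13 c + 5 C$ ($D{\left(c,C \right)} = -5 + \left(\left(- 13 c + 5 C\right) + 19\right) = -5 + \left(19 - 13 c + 5 C\right) = 14 - 13 c + 5 C$)
$\frac{\left(\frac{3701}{z} + 2863\right) \left(-3474 + D{\left(S,-61 \right)}\right)}{-8894} = \frac{\left(\frac{3701}{-2847} + 2863\right) \left(-3474 + \left(14 - \frac{1313}{100} + 5 \left(-61\right)\right)\right)}{-8894} = \left(3701 \left(- \frac{1}{2847}\right) + 2863\right) \left(-3474 - \frac{30413}{100}\right) \left(- \frac{1}{8894}\right) = \left(- \frac{3701}{2847} + 2863\right) \left(-3474 - \frac{30413}{100}\right) \left(- \frac{1}{8894}\right) = \frac{8147260}{2847} \left(- \frac{377813}{100}\right) \left(- \frac{1}{8894}\right) = \left(- \frac{153907037119}{14235}\right) \left(- \frac{1}{8894}\right) = \frac{153907037119}{126606090}$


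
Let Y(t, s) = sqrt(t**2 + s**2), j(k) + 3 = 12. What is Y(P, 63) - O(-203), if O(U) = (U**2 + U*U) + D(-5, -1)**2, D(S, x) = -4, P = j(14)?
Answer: -82434 + 45*sqrt(2) ≈ -82370.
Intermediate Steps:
j(k) = 9 (j(k) = -3 + 12 = 9)
P = 9
O(U) = 16 + 2*U**2 (O(U) = (U**2 + U*U) + (-4)**2 = (U**2 + U**2) + 16 = 2*U**2 + 16 = 16 + 2*U**2)
Y(t, s) = sqrt(s**2 + t**2)
Y(P, 63) - O(-203) = sqrt(63**2 + 9**2) - (16 + 2*(-203)**2) = sqrt(3969 + 81) - (16 + 2*41209) = sqrt(4050) - (16 + 82418) = 45*sqrt(2) - 1*82434 = 45*sqrt(2) - 82434 = -82434 + 45*sqrt(2)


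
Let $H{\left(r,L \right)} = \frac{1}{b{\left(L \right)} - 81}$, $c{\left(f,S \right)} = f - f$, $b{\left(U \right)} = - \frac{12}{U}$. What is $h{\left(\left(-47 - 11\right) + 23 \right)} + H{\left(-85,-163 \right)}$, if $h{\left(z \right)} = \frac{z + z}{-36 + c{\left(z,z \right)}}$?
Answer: $\frac{152917}{79146} \approx 1.9321$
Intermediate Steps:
$c{\left(f,S \right)} = 0$
$h{\left(z \right)} = - \frac{z}{18}$ ($h{\left(z \right)} = \frac{z + z}{-36 + 0} = \frac{2 z}{-36} = 2 z \left(- \frac{1}{36}\right) = - \frac{z}{18}$)
$H{\left(r,L \right)} = \frac{1}{-81 - \frac{12}{L}}$ ($H{\left(r,L \right)} = \frac{1}{- \frac{12}{L} - 81} = \frac{1}{-81 - \frac{12}{L}}$)
$h{\left(\left(-47 - 11\right) + 23 \right)} + H{\left(-85,-163 \right)} = - \frac{\left(-47 - 11\right) + 23}{18} - - \frac{163}{12 + 81 \left(-163\right)} = - \frac{-58 + 23}{18} - - \frac{163}{12 - 13203} = \left(- \frac{1}{18}\right) \left(-35\right) - - \frac{163}{-13191} = \frac{35}{18} - \left(-163\right) \left(- \frac{1}{13191}\right) = \frac{35}{18} - \frac{163}{13191} = \frac{152917}{79146}$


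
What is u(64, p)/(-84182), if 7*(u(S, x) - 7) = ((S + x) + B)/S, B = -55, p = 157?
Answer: -1651/18856768 ≈ -8.7555e-5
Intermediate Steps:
u(S, x) = 7 + (-55 + S + x)/(7*S) (u(S, x) = 7 + (((S + x) - 55)/S)/7 = 7 + ((-55 + S + x)/S)/7 = 7 + (-55 + S + x)/(7*S))
u(64, p)/(-84182) = ((⅐)*(-55 + 157 + 50*64)/64)/(-84182) = ((⅐)*(1/64)*(-55 + 157 + 3200))*(-1/84182) = ((⅐)*(1/64)*3302)*(-1/84182) = (1651/224)*(-1/84182) = -1651/18856768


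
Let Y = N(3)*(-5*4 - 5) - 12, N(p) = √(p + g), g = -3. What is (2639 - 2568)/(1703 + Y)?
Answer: 71/1691 ≈ 0.041987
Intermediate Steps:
N(p) = √(-3 + p) (N(p) = √(p - 3) = √(-3 + p))
Y = -12 (Y = √(-3 + 3)*(-5*4 - 5) - 12 = √0*(-20 - 5) - 12 = 0*(-25) - 12 = 0 - 12 = -12)
(2639 - 2568)/(1703 + Y) = (2639 - 2568)/(1703 - 12) = 71/1691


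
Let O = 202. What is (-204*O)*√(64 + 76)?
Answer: -82416*√35 ≈ -4.8758e+5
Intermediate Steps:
(-204*O)*√(64 + 76) = (-204*202)*√(64 + 76) = -82416*√35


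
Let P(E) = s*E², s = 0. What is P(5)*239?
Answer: 0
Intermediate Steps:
P(E) = 0 (P(E) = 0*E² = 0)
P(5)*239 = 0*239 = 0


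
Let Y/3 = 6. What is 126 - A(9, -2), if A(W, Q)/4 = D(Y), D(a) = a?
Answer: 54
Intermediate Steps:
Y = 18 (Y = 3*6 = 18)
A(W, Q) = 72 (A(W, Q) = 4*18 = 72)
126 - A(9, -2) = 126 - 1*72 = 126 - 72 = 54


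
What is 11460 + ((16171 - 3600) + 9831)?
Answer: 33862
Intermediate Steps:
11460 + ((16171 - 3600) + 9831) = 11460 + (12571 + 9831) = 11460 + 22402 = 33862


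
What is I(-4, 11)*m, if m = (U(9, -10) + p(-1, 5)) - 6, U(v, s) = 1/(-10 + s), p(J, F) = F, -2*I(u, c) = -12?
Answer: -63/10 ≈ -6.3000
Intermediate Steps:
I(u, c) = 6 (I(u, c) = -½*(-12) = 6)
m = -21/20 (m = (1/(-10 - 10) + 5) - 6 = (1/(-20) + 5) - 6 = (-1/20 + 5) - 6 = 99/20 - 6 = -21/20 ≈ -1.0500)
I(-4, 11)*m = 6*(-21/20) = -63/10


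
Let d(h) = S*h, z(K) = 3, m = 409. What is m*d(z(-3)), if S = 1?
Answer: 1227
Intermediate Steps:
d(h) = h (d(h) = 1*h = h)
m*d(z(-3)) = 409*3 = 1227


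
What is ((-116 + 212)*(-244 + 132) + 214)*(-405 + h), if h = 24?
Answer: 4014978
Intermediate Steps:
((-116 + 212)*(-244 + 132) + 214)*(-405 + h) = ((-116 + 212)*(-244 + 132) + 214)*(-405 + 24) = (96*(-112) + 214)*(-381) = (-10752 + 214)*(-381) = -10538*(-381) = 4014978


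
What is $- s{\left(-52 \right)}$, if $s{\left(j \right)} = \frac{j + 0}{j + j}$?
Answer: $- \frac{1}{2} \approx -0.5$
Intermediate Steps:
$s{\left(j \right)} = \frac{1}{2}$ ($s{\left(j \right)} = \frac{j}{2 j} = j \frac{1}{2 j} = \frac{1}{2}$)
$- s{\left(-52 \right)} = \left(-1\right) \frac{1}{2} = - \frac{1}{2}$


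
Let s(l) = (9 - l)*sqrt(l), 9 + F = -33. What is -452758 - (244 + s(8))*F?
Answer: -442510 + 84*sqrt(2) ≈ -4.4239e+5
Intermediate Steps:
F = -42 (F = -9 - 33 = -42)
s(l) = sqrt(l)*(9 - l)
-452758 - (244 + s(8))*F = -452758 - (244 + sqrt(8)*(9 - 1*8))*(-42) = -452758 - (244 + (2*sqrt(2))*(9 - 8))*(-42) = -452758 - (244 + (2*sqrt(2))*1)*(-42) = -452758 - (244 + 2*sqrt(2))*(-42) = -452758 - (-10248 - 84*sqrt(2)) = -452758 + (10248 + 84*sqrt(2)) = -442510 + 84*sqrt(2)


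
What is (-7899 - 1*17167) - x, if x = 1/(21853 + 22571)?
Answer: -1113531985/44424 ≈ -25066.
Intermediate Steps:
x = 1/44424 ≈ 2.2510e-5
(-7899 - 1*17167) - x = (-7899 - 1*17167) - 1*1/44424 = (-7899 - 17167) - 1/44424 = -25066 - 1/44424 = -1113531985/44424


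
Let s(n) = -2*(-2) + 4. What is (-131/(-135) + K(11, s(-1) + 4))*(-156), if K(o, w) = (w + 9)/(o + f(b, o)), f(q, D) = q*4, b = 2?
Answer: -276848/855 ≈ -323.80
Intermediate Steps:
f(q, D) = 4*q
s(n) = 8 (s(n) = 4 + 4 = 8)
K(o, w) = (9 + w)/(8 + o) (K(o, w) = (w + 9)/(o + 4*2) = (9 + w)/(o + 8) = (9 + w)/(8 + o))
(-131/(-135) + K(11, s(-1) + 4))*(-156) = (-131/(-135) + (9 + (8 + 4))/(8 + 11))*(-156) = (-131*(-1/135) + (9 + 12)/19)*(-156) = (131/135 + (1/19)*21)*(-156) = (131/135 + 21/19)*(-156) = (5324/2565)*(-156) = -276848/855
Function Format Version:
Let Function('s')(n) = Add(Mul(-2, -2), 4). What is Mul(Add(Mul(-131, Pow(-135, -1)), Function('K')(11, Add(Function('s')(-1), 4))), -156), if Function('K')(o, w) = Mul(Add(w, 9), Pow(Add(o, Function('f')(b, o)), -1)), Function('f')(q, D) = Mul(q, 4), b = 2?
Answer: Rational(-276848, 855) ≈ -323.80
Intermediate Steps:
Function('f')(q, D) = Mul(4, q)
Function('s')(n) = 8 (Function('s')(n) = Add(4, 4) = 8)
Function('K')(o, w) = Mul(Pow(Add(8, o), -1), Add(9, w)) (Function('K')(o, w) = Mul(Add(w, 9), Pow(Add(o, Mul(4, 2)), -1)) = Mul(Add(9, w), Pow(Add(o, 8), -1)) = Mul(Add(9, w), Pow(Add(8, o), -1)) = Mul(Pow(Add(8, o), -1), Add(9, w)))
Mul(Add(Mul(-131, Pow(-135, -1)), Function('K')(11, Add(Function('s')(-1), 4))), -156) = Mul(Add(Mul(-131, Pow(-135, -1)), Mul(Pow(Add(8, 11), -1), Add(9, Add(8, 4)))), -156) = Mul(Add(Mul(-131, Rational(-1, 135)), Mul(Pow(19, -1), Add(9, 12))), -156) = Mul(Add(Rational(131, 135), Mul(Rational(1, 19), 21)), -156) = Mul(Add(Rational(131, 135), Rational(21, 19)), -156) = Mul(Rational(5324, 2565), -156) = Rational(-276848, 855)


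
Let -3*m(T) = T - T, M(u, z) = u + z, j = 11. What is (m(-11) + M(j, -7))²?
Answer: 16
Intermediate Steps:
m(T) = 0 (m(T) = -(T - T)/3 = -⅓*0 = 0)
(m(-11) + M(j, -7))² = (0 + (11 - 7))² = (0 + 4)² = 4² = 16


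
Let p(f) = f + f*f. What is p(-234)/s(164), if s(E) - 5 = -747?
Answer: -27261/371 ≈ -73.480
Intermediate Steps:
s(E) = -742 (s(E) = 5 - 747 = -742)
p(f) = f + f**2
p(-234)/s(164) = -234*(1 - 234)/(-742) = -234*(-233)*(-1/742) = 54522*(-1/742) = -27261/371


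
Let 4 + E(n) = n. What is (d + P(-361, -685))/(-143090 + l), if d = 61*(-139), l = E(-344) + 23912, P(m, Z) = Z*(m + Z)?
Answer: -708031/119526 ≈ -5.9237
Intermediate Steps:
E(n) = -4 + n
P(m, Z) = Z*(Z + m)
l = 23564 (l = (-4 - 344) + 23912 = -348 + 23912 = 23564)
d = -8479
(d + P(-361, -685))/(-143090 + l) = (-8479 - 685*(-685 - 361))/(-143090 + 23564) = (-8479 - 685*(-1046))/(-119526) = (-8479 + 716510)*(-1/119526) = 708031*(-1/119526) = -708031/119526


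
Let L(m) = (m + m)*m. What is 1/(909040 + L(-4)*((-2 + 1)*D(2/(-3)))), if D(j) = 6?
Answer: 1/908848 ≈ 1.1003e-6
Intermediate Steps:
L(m) = 2*m² (L(m) = (2*m)*m = 2*m²)
1/(909040 + L(-4)*((-2 + 1)*D(2/(-3)))) = 1/(909040 + (2*(-4)²)*((-2 + 1)*6)) = 1/(909040 + (2*16)*(-1*6)) = 1/(909040 + 32*(-6)) = 1/(909040 - 192) = 1/908848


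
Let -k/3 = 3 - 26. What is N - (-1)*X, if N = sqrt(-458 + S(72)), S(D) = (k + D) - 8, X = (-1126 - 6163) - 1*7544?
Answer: -14833 + 5*I*sqrt(13) ≈ -14833.0 + 18.028*I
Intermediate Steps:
k = 69 (k = -3*(3 - 26) = -3*(-23) = 69)
X = -14833 (X = -7289 - 7544 = -14833)
S(D) = 61 + D (S(D) = (69 + D) - 8 = 61 + D)
N = 5*I*sqrt(13) (N = sqrt(-458 + (61 + 72)) = sqrt(-458 + 133) = sqrt(-325) = 5*I*sqrt(13) ≈ 18.028*I)
N - (-1)*X = 5*I*sqrt(13) - (-1)*(-14833) = 5*I*sqrt(13) - 1*14833 = 5*I*sqrt(13) - 14833 = -14833 + 5*I*sqrt(13)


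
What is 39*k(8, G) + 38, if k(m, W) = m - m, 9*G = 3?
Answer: 38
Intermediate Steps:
G = 1/3 (G = (1/9)*3 = 1/3 ≈ 0.33333)
k(m, W) = 0
39*k(8, G) + 38 = 39*0 + 38 = 0 + 38 = 38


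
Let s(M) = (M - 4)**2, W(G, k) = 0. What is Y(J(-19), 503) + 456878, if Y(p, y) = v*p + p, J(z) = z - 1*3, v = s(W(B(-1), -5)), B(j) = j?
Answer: 456504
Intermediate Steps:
s(M) = (-4 + M)**2
v = 16 (v = (-4 + 0)**2 = (-4)**2 = 16)
J(z) = -3 + z (J(z) = z - 3 = -3 + z)
Y(p, y) = 17*p (Y(p, y) = 16*p + p = 17*p)
Y(J(-19), 503) + 456878 = 17*(-3 - 19) + 456878 = 17*(-22) + 456878 = -374 + 456878 = 456504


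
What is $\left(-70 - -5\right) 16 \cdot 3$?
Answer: $-3120$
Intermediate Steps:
$\left(-70 - -5\right) 16 \cdot 3 = \left(-70 + \left(-5 + 10\right)\right) 48 = \left(-70 + 5\right) 48 = \left(-65\right) 48 = -3120$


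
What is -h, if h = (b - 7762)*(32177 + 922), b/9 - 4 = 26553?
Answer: -7654176849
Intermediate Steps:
b = 239013 (b = 36 + 9*26553 = 36 + 238977 = 239013)
h = 7654176849 (h = (239013 - 7762)*(32177 + 922) = 231251*33099 = 7654176849)
-h = -1*7654176849 = -7654176849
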